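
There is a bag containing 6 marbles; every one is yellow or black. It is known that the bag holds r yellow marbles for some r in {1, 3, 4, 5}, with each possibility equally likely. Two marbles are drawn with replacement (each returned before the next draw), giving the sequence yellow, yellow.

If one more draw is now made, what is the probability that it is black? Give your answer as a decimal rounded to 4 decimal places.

0.2908

Compute the likelihood of the observed sequence for each case: P(data | r = 1) = (1/6)(1/6) = 1/36; P(data | r = 3) = (3/6)(3/6) = 1/4; P(data | r = 4) = (4/6)(4/6) = 4/9; P(data | r = 5) = (5/6)(5/6) = 25/36.
Weighting by the prior gives 1/4 · 1/36 = 1/144, 1/4 · 1/4 = 1/16, 1/4 · 4/9 = 1/9, 1/4 · 25/36 = 25/144; these sum to 17/48.
Normalising, the posterior is P(r = 1 | data) = 1/51, P(r = 3 | data) = 3/17, P(r = 4 | data) = 16/51, P(r = 5 | data) = 25/51.
The predictive probability is P(black next | data) = (5/6)(1/51) + (1/2)(3/17) + (1/3)(16/51) + (1/6)(25/51) = 89/306.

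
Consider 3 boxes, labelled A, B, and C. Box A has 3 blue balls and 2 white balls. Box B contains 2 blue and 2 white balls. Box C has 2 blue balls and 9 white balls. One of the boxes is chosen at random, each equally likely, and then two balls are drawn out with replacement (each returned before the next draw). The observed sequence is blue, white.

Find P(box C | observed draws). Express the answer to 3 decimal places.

0.233

Under each hypothesis, the probability of the observed sequence is: P(data | box A) = (3/5)(2/5) = 0.24; P(data | box B) = (2/4)(2/4) = 0.25; P(data | box C) = (2/11)(9/11) = 0.14876.
Weighting by the prior gives 1/3 · 0.24 = 0.08, 1/3 · 0.25 = 0.083333, 1/3 · 0.14876 = 0.049587; with total 0.21292.
So P(box C | data) = (0.049587) / (0.21292) = 0.23289.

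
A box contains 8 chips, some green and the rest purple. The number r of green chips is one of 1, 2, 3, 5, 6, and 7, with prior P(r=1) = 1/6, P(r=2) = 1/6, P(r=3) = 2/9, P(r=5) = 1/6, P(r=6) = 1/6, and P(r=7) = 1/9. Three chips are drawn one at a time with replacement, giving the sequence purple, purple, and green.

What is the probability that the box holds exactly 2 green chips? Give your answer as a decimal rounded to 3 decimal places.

0.244

Under each hypothesis, the probability of the observed sequence is: P(data | r = 1) = (7/8)(7/8)(1/8) = 0.095703; P(data | r = 2) = (6/8)(6/8)(2/8) = 0.14062; P(data | r = 3) = (5/8)(5/8)(3/8) = 0.14648; P(data | r = 5) = (3/8)(3/8)(5/8) = 0.087891; P(data | r = 6) = (2/8)(2/8)(6/8) = 0.046875; P(data | r = 7) = (1/8)(1/8)(7/8) = 0.013672.
Weighting by the prior gives 1/6 · 0.095703 = 0.015951, 1/6 · 0.14062 = 0.023438, 2/9 · 0.14648 = 0.032552, 1/6 · 0.087891 = 0.014648, 1/6 · 0.046875 = 0.0078125, 1/9 · 0.013672 = 0.0015191; with total 0.09592.
So P(r = 2 | data) = (0.023438) / (0.09592) = 0.24434.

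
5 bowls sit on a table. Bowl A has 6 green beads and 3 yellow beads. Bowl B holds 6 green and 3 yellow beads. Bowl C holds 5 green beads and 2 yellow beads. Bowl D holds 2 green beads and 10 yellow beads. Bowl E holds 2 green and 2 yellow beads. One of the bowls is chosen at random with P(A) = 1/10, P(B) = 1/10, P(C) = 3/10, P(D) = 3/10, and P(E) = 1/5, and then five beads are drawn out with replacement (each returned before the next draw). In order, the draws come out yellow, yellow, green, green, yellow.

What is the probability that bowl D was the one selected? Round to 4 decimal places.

Under each hypothesis, the probability of the observed sequence is: P(data | bowl A) = (3/9)(3/9)(6/9)(6/9)(3/9) = 0.016461; P(data | bowl B) = (3/9)(3/9)(6/9)(6/9)(3/9) = 0.016461; P(data | bowl C) = (2/7)(2/7)(5/7)(5/7)(2/7) = 0.0119; P(data | bowl D) = (10/12)(10/12)(2/12)(2/12)(10/12) = 0.016075; P(data | bowl E) = (2/4)(2/4)(2/4)(2/4)(2/4) = 0.03125.
Weighting by the prior gives 1/10 · 0.016461 = 0.0016461, 1/10 · 0.016461 = 0.0016461, 3/10 · 0.0119 = 0.0035699, 3/10 · 0.016075 = 0.0048225, 1/5 · 0.03125 = 0.00625; these sum to 0.017935.
So P(bowl D | data) = (0.0048225) / (0.017935) = 0.26889.

0.2689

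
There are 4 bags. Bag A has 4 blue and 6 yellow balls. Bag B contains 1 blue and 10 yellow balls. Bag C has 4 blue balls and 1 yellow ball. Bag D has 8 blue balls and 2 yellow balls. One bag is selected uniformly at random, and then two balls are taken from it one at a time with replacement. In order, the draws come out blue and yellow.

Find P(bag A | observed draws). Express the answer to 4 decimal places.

The likelihood of the observed sequence under each hypothesis: P(data | bag A) = (4/10)(6/10) = 0.24; P(data | bag B) = (1/11)(10/11) = 0.082645; P(data | bag C) = (4/5)(1/5) = 0.16; P(data | bag D) = (8/10)(2/10) = 0.16.
Multiplying each by its prior: 1/4 · 0.24 = 0.06, 1/4 · 0.082645 = 0.020661, 1/4 · 0.16 = 0.04, 1/4 · 0.16 = 0.04; these sum to 0.16066.
By Bayes' rule, P(bag A | data) = (0.06) / (0.16066) = 0.37346.

0.3735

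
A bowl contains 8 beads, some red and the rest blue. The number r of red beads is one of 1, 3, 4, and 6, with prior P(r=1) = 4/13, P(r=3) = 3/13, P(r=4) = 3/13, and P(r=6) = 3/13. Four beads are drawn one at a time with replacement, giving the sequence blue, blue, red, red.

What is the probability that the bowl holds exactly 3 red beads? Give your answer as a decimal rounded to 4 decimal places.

For each hypothesis, P(data | H) works out to: P(data | r = 1) = (7/8)(7/8)(1/8)(1/8) = 0.011963; P(data | r = 3) = (5/8)(5/8)(3/8)(3/8) = 0.054932; P(data | r = 4) = (4/8)(4/8)(4/8)(4/8) = 0.0625; P(data | r = 6) = (2/8)(2/8)(6/8)(6/8) = 0.035156.
Weighting by the prior gives 4/13 · 0.011963 = 0.0036809, 3/13 · 0.054932 = 0.012677, 3/13 · 0.0625 = 0.014423, 3/13 · 0.035156 = 0.008113; summing to 0.038893.
So P(r = 3 | data) = (0.012677) / (0.038893) = 0.32593.

0.3259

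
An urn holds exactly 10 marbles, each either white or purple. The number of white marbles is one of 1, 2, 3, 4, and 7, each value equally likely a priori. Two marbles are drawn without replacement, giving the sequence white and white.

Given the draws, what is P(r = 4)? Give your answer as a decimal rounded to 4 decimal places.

Compute the likelihood of the observed sequence for each case: P(data | r = 1) = (1/10)(0/9) = 0; P(data | r = 2) = (2/10)(1/9) = 1/45; P(data | r = 3) = (3/10)(2/9) = 1/15; P(data | r = 4) = (4/10)(3/9) = 2/15; P(data | r = 7) = (7/10)(6/9) = 7/15.
Multiplying each by its prior: 1/5 · 0 = 0, 1/5 · 1/45 = 1/225, 1/5 · 1/15 = 1/75, 1/5 · 2/15 = 2/75, 1/5 · 7/15 = 7/75; with total 31/225.
Therefore the posterior P(r = 4 | data) = (2/75) / (31/225) = 6/31.

0.1935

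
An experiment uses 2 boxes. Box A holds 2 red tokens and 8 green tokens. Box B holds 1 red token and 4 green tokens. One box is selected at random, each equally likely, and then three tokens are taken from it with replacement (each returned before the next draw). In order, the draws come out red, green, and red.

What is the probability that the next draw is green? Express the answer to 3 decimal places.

For each hypothesis, P(data | H) works out to: P(data | box A) = (2/10)(8/10)(2/10) = 4/125; P(data | box B) = (1/5)(4/5)(1/5) = 4/125.
The prior-weighted likelihoods are 1/2 · 4/125 = 2/125, 1/2 · 4/125 = 2/125; summing to 4/125.
Dividing through by the total gives posterior P(box A | data) = 1/2, P(box B | data) = 1/2.
Averaging over the posterior, P(green next | data) = (4/5)(1/2) + (4/5)(1/2) = 4/5.

0.800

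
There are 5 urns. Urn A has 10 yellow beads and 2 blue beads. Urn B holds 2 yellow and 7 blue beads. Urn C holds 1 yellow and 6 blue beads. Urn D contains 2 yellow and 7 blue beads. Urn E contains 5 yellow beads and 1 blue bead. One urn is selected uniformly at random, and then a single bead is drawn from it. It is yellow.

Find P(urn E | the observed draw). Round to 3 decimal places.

0.370

Under each hypothesis, the probability of this draw is: P(data | urn A) = (10/12) = 5/6; P(data | urn B) = (2/9) = 2/9; P(data | urn C) = (1/7) = 1/7; P(data | urn D) = (2/9) = 2/9; P(data | urn E) = (5/6) = 5/6.
Weighting by the prior gives 1/5 · 5/6 = 1/6, 1/5 · 2/9 = 2/45, 1/5 · 1/7 = 1/35, 1/5 · 2/9 = 2/45, 1/5 · 5/6 = 1/6; these sum to 142/315.
Therefore the posterior P(urn E | data) = (1/6) / (142/315) = 105/284.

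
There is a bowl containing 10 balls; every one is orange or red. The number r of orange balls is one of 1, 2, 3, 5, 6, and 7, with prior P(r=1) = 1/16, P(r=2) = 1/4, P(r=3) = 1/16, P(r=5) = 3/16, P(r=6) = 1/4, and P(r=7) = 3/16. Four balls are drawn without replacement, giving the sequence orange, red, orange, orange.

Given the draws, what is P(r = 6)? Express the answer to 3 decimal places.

For each hypothesis, P(data | H) works out to: P(data | r = 1) = (1/10)(9/9)(0/8) = 0; P(data | r = 2) = (2/10)(8/9)(1/8)(0/7) = 0; P(data | r = 3) = (3/10)(7/9)(2/8)(1/7) = 0.0083333; P(data | r = 5) = (5/10)(5/9)(4/8)(3/7) = 0.059524; P(data | r = 6) = (6/10)(4/9)(5/8)(4/7) = 0.095238; P(data | r = 7) = (7/10)(3/9)(6/8)(5/7) = 0.125.
Weighting by the prior gives 1/16 · 0 = 0, 1/4 · 0 = 0, 1/16 · 0.0083333 = 0.00052083, 3/16 · 0.059524 = 0.011161, 1/4 · 0.095238 = 0.02381, 3/16 · 0.125 = 0.023438; these sum to 0.058929.
Hence P(r = 6 | data) = (0.02381) / (0.058929) = 0.40404.

0.404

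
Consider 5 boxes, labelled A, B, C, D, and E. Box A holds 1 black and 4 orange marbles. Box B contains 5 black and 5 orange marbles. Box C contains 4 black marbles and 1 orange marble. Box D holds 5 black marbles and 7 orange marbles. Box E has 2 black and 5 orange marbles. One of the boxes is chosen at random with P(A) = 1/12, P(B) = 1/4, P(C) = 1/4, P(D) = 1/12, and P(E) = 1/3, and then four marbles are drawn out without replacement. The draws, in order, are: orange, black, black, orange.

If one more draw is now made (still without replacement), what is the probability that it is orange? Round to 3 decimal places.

0.708

The likelihood of the observed sequence under each hypothesis: P(data | box A) = (4/5)(1/4)(0/3) = 0; P(data | box B) = (5/10)(5/9)(4/8)(4/7) = 0.079365; P(data | box C) = (1/5)(4/4)(3/3)(0/2) = 0; P(data | box D) = (7/12)(5/11)(4/10)(6/9) = 0.070707; P(data | box E) = (5/7)(2/6)(1/5)(4/4) = 0.047619.
Multiplying each by its prior: 1/12 · 0 = 0, 1/4 · 0.079365 = 0.019841, 1/4 · 0 = 0, 1/12 · 0.070707 = 0.0058923, 1/3 · 0.047619 = 0.015873; summing to 0.041607.
Dividing through by the total gives posterior P(box A | data) = 0, P(box B | data) = 0.47688, P(box C | data) = 0, P(box D | data) = 0.14162, P(box E | data) = 0.3815.
The predictive probability is P(orange next | data) = (1/2)(0.47688) + (5/8)(0.14162) + (1)(0.3815) = 0.70845.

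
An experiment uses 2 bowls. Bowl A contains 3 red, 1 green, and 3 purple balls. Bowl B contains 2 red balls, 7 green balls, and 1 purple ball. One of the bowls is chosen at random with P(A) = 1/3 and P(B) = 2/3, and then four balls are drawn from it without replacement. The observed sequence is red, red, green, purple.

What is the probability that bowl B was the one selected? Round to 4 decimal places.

Compute the likelihood of the observed sequence for each case: P(data | bowl A) = (3/7)(2/6)(1/5)(3/4) = 0.021429; P(data | bowl B) = (2/10)(1/9)(7/8)(1/7) = 0.0027778.
Weighting by the prior gives 1/3 · 0.021429 = 0.0071429, 2/3 · 0.0027778 = 0.0018519; with total 0.0089947.
Hence P(bowl B | data) = (0.0018519) / (0.0089947) = 0.20588.

0.2059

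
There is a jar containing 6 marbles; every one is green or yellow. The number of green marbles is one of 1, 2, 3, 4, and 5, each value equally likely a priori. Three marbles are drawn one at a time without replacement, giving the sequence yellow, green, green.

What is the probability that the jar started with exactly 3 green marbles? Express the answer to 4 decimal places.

0.2571

The likelihood of the observed sequence under each hypothesis: P(data | r = 1) = (5/6)(1/5)(0/4) = 0; P(data | r = 2) = (4/6)(2/5)(1/4) = 1/15; P(data | r = 3) = (3/6)(3/5)(2/4) = 3/20; P(data | r = 4) = (2/6)(4/5)(3/4) = 1/5; P(data | r = 5) = (1/6)(5/5)(4/4) = 1/6.
Weighting by the prior gives 1/5 · 0 = 0, 1/5 · 1/15 = 1/75, 1/5 · 3/20 = 3/100, 1/5 · 1/5 = 1/25, 1/5 · 1/6 = 1/30; these sum to 7/60.
Hence P(r = 3 | data) = (3/100) / (7/60) = 9/35.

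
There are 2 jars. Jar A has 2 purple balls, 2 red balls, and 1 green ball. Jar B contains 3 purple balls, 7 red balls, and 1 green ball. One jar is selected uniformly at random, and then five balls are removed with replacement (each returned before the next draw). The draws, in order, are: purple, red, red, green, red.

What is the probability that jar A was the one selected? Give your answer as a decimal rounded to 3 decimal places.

The likelihood of the observed sequence under each hypothesis: P(data | jar A) = (2/5)(2/5)(2/5)(1/5)(2/5) = 0.00512; P(data | jar B) = (3/11)(7/11)(7/11)(1/11)(7/11) = 0.0063893.
Weighting by the prior gives 1/2 · 0.00512 = 0.00256, 1/2 · 0.0063893 = 0.0031946; summing to 0.0057546.
Hence P(jar A | data) = (0.00256) / (0.0057546) = 0.44486.

0.445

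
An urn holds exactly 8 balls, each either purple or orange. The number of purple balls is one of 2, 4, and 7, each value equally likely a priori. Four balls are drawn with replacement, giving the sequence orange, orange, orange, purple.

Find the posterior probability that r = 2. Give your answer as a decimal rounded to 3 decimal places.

0.622

The likelihood of the observed sequence under each hypothesis: P(data | r = 2) = (6/8)(6/8)(6/8)(2/8) = 0.10547; P(data | r = 4) = (4/8)(4/8)(4/8)(4/8) = 0.0625; P(data | r = 7) = (1/8)(1/8)(1/8)(7/8) = 0.001709.
The prior-weighted likelihoods are 1/3 · 0.10547 = 0.035156, 1/3 · 0.0625 = 0.020833, 1/3 · 0.001709 = 0.00056966; summing to 0.056559.
Therefore the posterior P(r = 2 | data) = (0.035156) / (0.056559) = 0.62158.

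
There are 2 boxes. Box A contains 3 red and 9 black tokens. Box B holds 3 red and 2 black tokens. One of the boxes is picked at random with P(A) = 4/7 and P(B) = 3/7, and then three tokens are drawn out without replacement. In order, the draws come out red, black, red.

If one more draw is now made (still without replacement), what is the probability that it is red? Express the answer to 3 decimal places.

0.417

Under each hypothesis, the probability of the observed sequence is: P(data | box A) = (3/12)(9/11)(2/10) = 9/220; P(data | box B) = (3/5)(2/4)(2/3) = 1/5.
Weighting by the prior gives 4/7 · 9/220 = 9/385, 3/7 · 1/5 = 3/35; summing to 6/55.
The posterior is then P(box A | data) = 3/14, P(box B | data) = 11/14.
So P(red next | data) = Σ P(red next | H) P(H | data) = (1/9)(3/14) + (1/2)(11/14) = 5/12.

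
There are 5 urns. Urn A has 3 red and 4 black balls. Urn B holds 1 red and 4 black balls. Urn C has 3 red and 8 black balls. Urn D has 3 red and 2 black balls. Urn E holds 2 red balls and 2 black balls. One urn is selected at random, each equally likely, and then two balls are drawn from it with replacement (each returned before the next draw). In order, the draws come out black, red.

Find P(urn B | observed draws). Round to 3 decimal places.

0.146

Compute the likelihood of the observed sequence for each case: P(data | urn A) = (4/7)(3/7) = 0.2449; P(data | urn B) = (4/5)(1/5) = 0.16; P(data | urn C) = (8/11)(3/11) = 0.19835; P(data | urn D) = (2/5)(3/5) = 0.24; P(data | urn E) = (2/4)(2/4) = 0.25.
The prior-weighted likelihoods are 1/5 · 0.2449 = 0.04898, 1/5 · 0.16 = 0.032, 1/5 · 0.19835 = 0.039669, 1/5 · 0.24 = 0.048, 1/5 · 0.25 = 0.05; summing to 0.21865.
By Bayes' rule, P(urn B | data) = (0.032) / (0.21865) = 0.14635.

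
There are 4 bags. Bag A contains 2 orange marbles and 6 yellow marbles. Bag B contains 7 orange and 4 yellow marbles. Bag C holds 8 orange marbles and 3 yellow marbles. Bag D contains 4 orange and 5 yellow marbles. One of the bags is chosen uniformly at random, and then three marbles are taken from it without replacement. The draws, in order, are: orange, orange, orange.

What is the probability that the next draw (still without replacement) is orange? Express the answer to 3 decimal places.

0.544

Compute the likelihood of the observed sequence for each case: P(data | bag A) = (2/8)(1/7)(0/6) = 0; P(data | bag B) = (7/11)(6/10)(5/9) = 0.21212; P(data | bag C) = (8/11)(7/10)(6/9) = 0.33939; P(data | bag D) = (4/9)(3/8)(2/7) = 0.047619.
Weighting by the prior gives 1/4 · 0 = 0, 1/4 · 0.21212 = 0.05303, 1/4 · 0.33939 = 0.084848, 1/4 · 0.047619 = 0.011905; with total 0.14978.
The posterior is then P(bag A | data) = 0, P(bag B | data) = 0.35405, P(bag C | data) = 0.56647, P(bag D | data) = 0.07948.
Averaging over the posterior, P(orange next | data) = (1/2)(0.35405) + (5/8)(0.56647) + (1/6)(0.07948) = 0.54432.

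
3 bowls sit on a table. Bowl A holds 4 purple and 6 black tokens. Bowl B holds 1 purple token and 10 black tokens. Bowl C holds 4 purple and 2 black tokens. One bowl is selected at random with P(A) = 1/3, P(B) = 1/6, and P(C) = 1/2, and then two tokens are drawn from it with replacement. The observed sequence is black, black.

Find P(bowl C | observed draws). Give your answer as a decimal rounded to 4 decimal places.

Compute the likelihood of the observed sequence for each case: P(data | bowl A) = (6/10)(6/10) = 0.36; P(data | bowl B) = (10/11)(10/11) = 0.82645; P(data | bowl C) = (2/6)(2/6) = 0.11111.
The prior-weighted likelihoods are 1/3 · 0.36 = 0.12, 1/6 · 0.82645 = 0.13774, 1/2 · 0.11111 = 0.055556; with total 0.3133.
Therefore the posterior P(bowl C | data) = (0.055556) / (0.3133) = 0.17733.

0.1773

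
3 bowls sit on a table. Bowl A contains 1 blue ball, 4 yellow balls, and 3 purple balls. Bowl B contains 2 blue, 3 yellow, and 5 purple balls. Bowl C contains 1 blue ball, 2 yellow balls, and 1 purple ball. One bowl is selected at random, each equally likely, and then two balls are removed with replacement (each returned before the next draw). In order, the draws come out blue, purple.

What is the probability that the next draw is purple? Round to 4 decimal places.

For each hypothesis, P(data | H) works out to: P(data | bowl A) = (1/8)(3/8) = 3/64; P(data | bowl B) = (2/10)(5/10) = 1/10; P(data | bowl C) = (1/4)(1/4) = 1/16.
Multiplying each by its prior: 1/3 · 3/64 = 1/64, 1/3 · 1/10 = 1/30, 1/3 · 1/16 = 1/48; with total 67/960.
The posterior is then P(bowl A | data) = 15/67, P(bowl B | data) = 32/67, P(bowl C | data) = 20/67.
The predictive probability is P(purple next | data) = (3/8)(15/67) + (1/2)(32/67) + (1/4)(20/67) = 213/536.

0.3974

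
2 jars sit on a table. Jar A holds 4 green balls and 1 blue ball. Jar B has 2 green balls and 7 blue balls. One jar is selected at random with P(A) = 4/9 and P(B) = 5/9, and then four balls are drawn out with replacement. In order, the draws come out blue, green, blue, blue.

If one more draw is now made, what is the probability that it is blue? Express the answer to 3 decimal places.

0.751

Compute the likelihood of the observed sequence for each case: P(data | jar A) = (1/5)(4/5)(1/5)(1/5) = 0.0064; P(data | jar B) = (7/9)(2/9)(7/9)(7/9) = 0.10456.
The prior-weighted likelihoods are 4/9 · 0.0064 = 0.0028444, 5/9 · 0.10456 = 0.058087; summing to 0.060932.
Normalising, the posterior is P(jar A | data) = 0.046682, P(jar B | data) = 0.95332.
The predictive probability is P(blue next | data) = (1/5)(0.046682) + (7/9)(0.95332) = 0.75081.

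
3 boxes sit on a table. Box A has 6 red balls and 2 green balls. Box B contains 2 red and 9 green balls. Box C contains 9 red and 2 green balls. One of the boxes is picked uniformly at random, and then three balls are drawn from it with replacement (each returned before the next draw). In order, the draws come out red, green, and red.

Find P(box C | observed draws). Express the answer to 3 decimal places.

0.421

Under each hypothesis, the probability of the observed sequence is: P(data | box A) = (6/8)(2/8)(6/8) = 0.14062; P(data | box B) = (2/11)(9/11)(2/11) = 0.027047; P(data | box C) = (9/11)(2/11)(9/11) = 0.12171.
The prior-weighted likelihoods are 1/3 · 0.14062 = 0.046875, 1/3 · 0.027047 = 0.0090158, 1/3 · 0.12171 = 0.040571; summing to 0.096462.
By Bayes' rule, P(box C | data) = (0.040571) / (0.096462) = 0.42059.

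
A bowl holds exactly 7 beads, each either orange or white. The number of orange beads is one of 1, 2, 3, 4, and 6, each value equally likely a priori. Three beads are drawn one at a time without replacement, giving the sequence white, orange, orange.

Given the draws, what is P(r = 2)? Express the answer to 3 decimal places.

0.100

For each hypothesis, P(data | H) works out to: P(data | r = 1) = (6/7)(1/6)(0/5) = 0; P(data | r = 2) = (5/7)(2/6)(1/5) = 1/21; P(data | r = 3) = (4/7)(3/6)(2/5) = 4/35; P(data | r = 4) = (3/7)(4/6)(3/5) = 6/35; P(data | r = 6) = (1/7)(6/6)(5/5) = 1/7.
Multiplying each by its prior: 1/5 · 0 = 0, 1/5 · 1/21 = 1/105, 1/5 · 4/35 = 4/175, 1/5 · 6/35 = 6/175, 1/5 · 1/7 = 1/35; these sum to 2/21.
Therefore the posterior P(r = 2 | data) = (1/105) / (2/21) = 1/10.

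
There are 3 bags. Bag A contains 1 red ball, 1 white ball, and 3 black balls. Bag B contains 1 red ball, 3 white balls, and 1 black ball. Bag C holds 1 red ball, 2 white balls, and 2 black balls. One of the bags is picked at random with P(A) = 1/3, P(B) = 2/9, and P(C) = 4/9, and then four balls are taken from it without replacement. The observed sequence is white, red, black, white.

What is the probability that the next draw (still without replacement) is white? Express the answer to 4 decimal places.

The likelihood of the observed sequence under each hypothesis: P(data | bag A) = (1/5)(1/4)(3/3)(0/2) = 0; P(data | bag B) = (3/5)(1/4)(1/3)(2/2) = 1/20; P(data | bag C) = (2/5)(1/4)(2/3)(1/2) = 1/30.
Weighting by the prior gives 1/3 · 0 = 0, 2/9 · 1/20 = 1/90, 4/9 · 1/30 = 2/135; summing to 7/270.
Dividing through by the total gives posterior P(bag A | data) = 0, P(bag B | data) = 3/7, P(bag C | data) = 4/7.
Averaging over the posterior, P(white next | data) = (1)(3/7) + (0)(4/7) = 3/7.

0.4286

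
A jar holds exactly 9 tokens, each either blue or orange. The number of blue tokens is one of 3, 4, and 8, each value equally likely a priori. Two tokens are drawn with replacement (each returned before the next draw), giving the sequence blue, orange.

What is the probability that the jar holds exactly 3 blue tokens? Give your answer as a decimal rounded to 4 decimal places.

0.3913

Compute the likelihood of the observed sequence for each case: P(data | r = 3) = (3/9)(6/9) = 2/9; P(data | r = 4) = (4/9)(5/9) = 20/81; P(data | r = 8) = (8/9)(1/9) = 8/81.
The prior-weighted likelihoods are 1/3 · 2/9 = 2/27, 1/3 · 20/81 = 20/243, 1/3 · 8/81 = 8/243; these sum to 46/243.
Therefore the posterior P(r = 3 | data) = (2/27) / (46/243) = 9/23.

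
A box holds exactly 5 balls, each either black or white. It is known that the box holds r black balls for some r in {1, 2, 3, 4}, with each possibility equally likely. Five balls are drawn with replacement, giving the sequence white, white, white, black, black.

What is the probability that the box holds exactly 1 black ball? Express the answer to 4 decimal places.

Under each hypothesis, the probability of the observed sequence is: P(data | r = 1) = (4/5)(4/5)(4/5)(1/5)(1/5) = 0.02048; P(data | r = 2) = (3/5)(3/5)(3/5)(2/5)(2/5) = 0.03456; P(data | r = 3) = (2/5)(2/5)(2/5)(3/5)(3/5) = 0.02304; P(data | r = 4) = (1/5)(1/5)(1/5)(4/5)(4/5) = 0.00512.
The prior-weighted likelihoods are 1/4 · 0.02048 = 0.00512, 1/4 · 0.03456 = 0.00864, 1/4 · 0.02304 = 0.00576, 1/4 · 0.00512 = 0.00128; summing to 0.0208.
Hence P(r = 1 | data) = (0.00512) / (0.0208) = 0.24615.

0.2462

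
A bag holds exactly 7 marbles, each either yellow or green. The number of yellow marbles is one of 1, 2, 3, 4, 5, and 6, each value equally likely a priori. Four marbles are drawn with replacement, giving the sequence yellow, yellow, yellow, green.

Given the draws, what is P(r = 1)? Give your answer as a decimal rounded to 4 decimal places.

0.0074

For each hypothesis, P(data | H) works out to: P(data | r = 1) = (1/7)(1/7)(1/7)(6/7) = 0.002499; P(data | r = 2) = (2/7)(2/7)(2/7)(5/7) = 0.01666; P(data | r = 3) = (3/7)(3/7)(3/7)(4/7) = 0.044981; P(data | r = 4) = (4/7)(4/7)(4/7)(3/7) = 0.079967; P(data | r = 5) = (5/7)(5/7)(5/7)(2/7) = 0.10412; P(data | r = 6) = (6/7)(6/7)(6/7)(1/7) = 0.089963.
The prior-weighted likelihoods are 1/6 · 0.002499 = 0.00041649, 1/6 · 0.01666 = 0.0027766, 1/6 · 0.044981 = 0.0074969, 1/6 · 0.079967 = 0.013328, 1/6 · 0.10412 = 0.017354, 1/6 · 0.089963 = 0.014994; summing to 0.056365.
By Bayes' rule, P(r = 1 | data) = (0.00041649) / (0.056365) = 0.0073892.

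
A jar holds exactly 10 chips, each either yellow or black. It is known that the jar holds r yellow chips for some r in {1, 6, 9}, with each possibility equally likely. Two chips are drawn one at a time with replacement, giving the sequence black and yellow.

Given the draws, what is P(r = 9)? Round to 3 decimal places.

0.214

The likelihood of the observed sequence under each hypothesis: P(data | r = 1) = (9/10)(1/10) = 9/100; P(data | r = 6) = (4/10)(6/10) = 6/25; P(data | r = 9) = (1/10)(9/10) = 9/100.
Weighting by the prior gives 1/3 · 9/100 = 3/100, 1/3 · 6/25 = 2/25, 1/3 · 9/100 = 3/100; summing to 7/50.
So P(r = 9 | data) = (3/100) / (7/50) = 3/14.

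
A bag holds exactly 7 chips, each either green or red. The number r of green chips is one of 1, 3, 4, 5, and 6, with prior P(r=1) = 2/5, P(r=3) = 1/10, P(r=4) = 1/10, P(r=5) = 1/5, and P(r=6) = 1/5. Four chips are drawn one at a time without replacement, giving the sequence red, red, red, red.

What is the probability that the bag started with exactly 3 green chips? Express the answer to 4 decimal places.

0.0164

Under each hypothesis, the probability of the observed sequence is: P(data | r = 1) = (6/7)(5/6)(4/5)(3/4) = 3/7; P(data | r = 3) = (4/7)(3/6)(2/5)(1/4) = 1/35; P(data | r = 4) = (3/7)(2/6)(1/5)(0/4) = 0; P(data | r = 5) = (2/7)(1/6)(0/5) = 0; P(data | r = 6) = (1/7)(0/6) = 0.
Multiplying each by its prior: 2/5 · 3/7 = 6/35, 1/10 · 1/35 = 1/350, 1/10 · 0 = 0, 1/5 · 0 = 0, 1/5 · 0 = 0; with total 61/350.
Hence P(r = 3 | data) = (1/350) / (61/350) = 1/61.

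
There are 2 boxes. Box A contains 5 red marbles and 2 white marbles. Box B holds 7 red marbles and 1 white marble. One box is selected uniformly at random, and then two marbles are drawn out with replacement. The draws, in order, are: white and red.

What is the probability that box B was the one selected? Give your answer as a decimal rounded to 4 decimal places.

0.3489

Under each hypothesis, the probability of the observed sequence is: P(data | box A) = (2/7)(5/7) = 0.20408; P(data | box B) = (1/8)(7/8) = 0.10938.
Weighting by the prior gives 1/2 · 0.20408 = 0.10204, 1/2 · 0.10938 = 0.054688; with total 0.15673.
By Bayes' rule, P(box B | data) = (0.054688) / (0.15673) = 0.34893.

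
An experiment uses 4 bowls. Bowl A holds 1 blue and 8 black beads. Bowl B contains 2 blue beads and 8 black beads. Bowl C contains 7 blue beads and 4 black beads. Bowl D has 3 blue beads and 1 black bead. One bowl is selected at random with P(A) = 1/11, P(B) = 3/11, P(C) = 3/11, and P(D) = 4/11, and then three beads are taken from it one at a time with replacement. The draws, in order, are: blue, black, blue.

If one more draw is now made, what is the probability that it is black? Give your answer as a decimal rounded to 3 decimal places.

Compute the likelihood of the observed sequence for each case: P(data | bowl A) = (1/9)(8/9)(1/9) = 0.010974; P(data | bowl B) = (2/10)(8/10)(2/10) = 0.032; P(data | bowl C) = (7/11)(4/11)(7/11) = 0.14726; P(data | bowl D) = (3/4)(1/4)(3/4) = 0.14062.
Multiplying each by its prior: 1/11 · 0.010974 = 0.00099763, 3/11 · 0.032 = 0.0087273, 3/11 · 0.14726 = 0.040161, 4/11 · 0.14062 = 0.051136; with total 0.10102.
The posterior is then P(bowl A | data) = 0.0098753, P(bowl B | data) = 0.086389, P(bowl C | data) = 0.39755, P(bowl D | data) = 0.50619.
Averaging over the posterior, P(black next | data) = (8/9)(0.0098753) + (4/5)(0.086389) + (4/11)(0.39755) + (1/4)(0.50619) = 0.349.

0.349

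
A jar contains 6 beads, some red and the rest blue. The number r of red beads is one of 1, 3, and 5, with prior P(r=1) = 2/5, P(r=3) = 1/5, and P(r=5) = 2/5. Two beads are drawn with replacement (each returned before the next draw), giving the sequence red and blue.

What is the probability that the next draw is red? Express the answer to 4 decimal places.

Compute the likelihood of the observed sequence for each case: P(data | r = 1) = (1/6)(5/6) = 5/36; P(data | r = 3) = (3/6)(3/6) = 1/4; P(data | r = 5) = (5/6)(1/6) = 5/36.
Weighting by the prior gives 2/5 · 5/36 = 1/18, 1/5 · 1/4 = 1/20, 2/5 · 5/36 = 1/18; with total 29/180.
Normalising, the posterior is P(r = 1 | data) = 10/29, P(r = 3 | data) = 9/29, P(r = 5 | data) = 10/29.
The predictive probability is P(red next | data) = (1/6)(10/29) + (1/2)(9/29) + (5/6)(10/29) = 1/2.

0.5000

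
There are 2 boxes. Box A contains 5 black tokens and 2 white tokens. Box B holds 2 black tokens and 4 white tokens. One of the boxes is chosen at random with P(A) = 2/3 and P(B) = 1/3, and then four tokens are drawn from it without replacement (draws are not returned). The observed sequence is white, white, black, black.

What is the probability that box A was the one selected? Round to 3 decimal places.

Compute the likelihood of the observed sequence for each case: P(data | box A) = (2/7)(1/6)(5/5)(4/4) = 1/21; P(data | box B) = (4/6)(3/5)(2/4)(1/3) = 1/15.
Weighting by the prior gives 2/3 · 1/21 = 2/63, 1/3 · 1/15 = 1/45; with total 17/315.
Therefore the posterior P(box A | data) = (2/63) / (17/315) = 10/17.

0.588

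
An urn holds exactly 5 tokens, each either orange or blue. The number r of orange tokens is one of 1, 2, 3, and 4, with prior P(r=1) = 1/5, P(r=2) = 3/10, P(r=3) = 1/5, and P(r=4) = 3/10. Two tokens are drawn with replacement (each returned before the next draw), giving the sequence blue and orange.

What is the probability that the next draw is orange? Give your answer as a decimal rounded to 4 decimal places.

0.5120

For each hypothesis, P(data | H) works out to: P(data | r = 1) = (4/5)(1/5) = 4/25; P(data | r = 2) = (3/5)(2/5) = 6/25; P(data | r = 3) = (2/5)(3/5) = 6/25; P(data | r = 4) = (1/5)(4/5) = 4/25.
Weighting by the prior gives 1/5 · 4/25 = 4/125, 3/10 · 6/25 = 9/125, 1/5 · 6/25 = 6/125, 3/10 · 4/25 = 6/125; summing to 1/5.
The posterior is then P(r = 1 | data) = 4/25, P(r = 2 | data) = 9/25, P(r = 3 | data) = 6/25, P(r = 4 | data) = 6/25.
Averaging over the posterior, P(orange next | data) = (1/5)(4/25) + (2/5)(9/25) + (3/5)(6/25) + (4/5)(6/25) = 64/125.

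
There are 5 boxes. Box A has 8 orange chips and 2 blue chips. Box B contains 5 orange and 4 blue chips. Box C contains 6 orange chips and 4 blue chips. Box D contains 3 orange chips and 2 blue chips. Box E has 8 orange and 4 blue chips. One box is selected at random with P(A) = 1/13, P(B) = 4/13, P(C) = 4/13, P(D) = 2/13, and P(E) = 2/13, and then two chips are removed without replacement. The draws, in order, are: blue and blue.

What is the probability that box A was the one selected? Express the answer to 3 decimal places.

The likelihood of the observed sequence under each hypothesis: P(data | box A) = (2/10)(1/9) = 0.022222; P(data | box B) = (4/9)(3/8) = 0.16667; P(data | box C) = (4/10)(3/9) = 0.13333; P(data | box D) = (2/5)(1/4) = 0.1; P(data | box E) = (4/12)(3/11) = 0.090909.
Multiplying each by its prior: 1/13 · 0.022222 = 0.0017094, 4/13 · 0.16667 = 0.051282, 4/13 · 0.13333 = 0.041026, 2/13 · 0.1 = 0.015385, 2/13 · 0.090909 = 0.013986; these sum to 0.12339.
By Bayes' rule, P(box A | data) = (0.0017094) / (0.12339) = 0.013854.

0.014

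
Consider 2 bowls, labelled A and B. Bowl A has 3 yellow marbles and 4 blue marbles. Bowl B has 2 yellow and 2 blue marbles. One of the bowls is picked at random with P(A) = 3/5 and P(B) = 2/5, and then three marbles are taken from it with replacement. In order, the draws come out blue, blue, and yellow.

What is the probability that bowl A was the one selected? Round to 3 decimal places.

The likelihood of the observed sequence under each hypothesis: P(data | bowl A) = (4/7)(4/7)(3/7) = 0.13994; P(data | bowl B) = (2/4)(2/4)(2/4) = 0.125.
The prior-weighted likelihoods are 3/5 · 0.13994 = 0.083965, 2/5 · 0.125 = 0.05; with total 0.13397.
Therefore the posterior P(bowl A | data) = (0.083965) / (0.13397) = 0.62677.

0.627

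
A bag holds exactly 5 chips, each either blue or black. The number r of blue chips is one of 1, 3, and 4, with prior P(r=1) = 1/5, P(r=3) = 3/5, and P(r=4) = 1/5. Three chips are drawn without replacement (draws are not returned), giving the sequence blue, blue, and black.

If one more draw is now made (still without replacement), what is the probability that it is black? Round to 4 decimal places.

0.3750

The likelihood of the observed sequence under each hypothesis: P(data | r = 1) = (1/5)(0/4) = 0; P(data | r = 3) = (3/5)(2/4)(2/3) = 1/5; P(data | r = 4) = (4/5)(3/4)(1/3) = 1/5.
Multiplying each by its prior: 1/5 · 0 = 0, 3/5 · 1/5 = 3/25, 1/5 · 1/5 = 1/25; summing to 4/25.
The posterior is then P(r = 1 | data) = 0, P(r = 3 | data) = 3/4, P(r = 4 | data) = 1/4.
So P(black next | data) = Σ P(black next | H) P(H | data) = (1/2)(3/4) + (0)(1/4) = 3/8.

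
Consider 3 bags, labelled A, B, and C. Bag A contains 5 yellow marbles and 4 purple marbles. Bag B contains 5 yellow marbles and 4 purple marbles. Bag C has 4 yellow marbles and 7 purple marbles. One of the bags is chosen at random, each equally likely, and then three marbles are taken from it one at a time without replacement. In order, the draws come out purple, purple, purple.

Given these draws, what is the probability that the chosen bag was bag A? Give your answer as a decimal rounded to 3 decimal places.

For each hypothesis, P(data | H) works out to: P(data | bag A) = (4/9)(3/8)(2/7) = 1/21; P(data | bag B) = (4/9)(3/8)(2/7) = 1/21; P(data | bag C) = (7/11)(6/10)(5/9) = 7/33.
Multiplying each by its prior: 1/3 · 1/21 = 1/63, 1/3 · 1/21 = 1/63, 1/3 · 7/33 = 7/99; with total 71/693.
Therefore the posterior P(bag A | data) = (1/63) / (71/693) = 11/71.

0.155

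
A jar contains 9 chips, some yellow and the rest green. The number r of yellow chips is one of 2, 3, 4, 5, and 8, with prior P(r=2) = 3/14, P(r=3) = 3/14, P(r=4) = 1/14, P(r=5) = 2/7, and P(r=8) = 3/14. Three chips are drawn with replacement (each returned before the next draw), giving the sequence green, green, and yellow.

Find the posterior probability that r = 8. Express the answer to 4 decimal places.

The likelihood of the observed sequence under each hypothesis: P(data | r = 2) = (7/9)(7/9)(2/9) = 0.13443; P(data | r = 3) = (6/9)(6/9)(3/9) = 0.14815; P(data | r = 4) = (5/9)(5/9)(4/9) = 0.13717; P(data | r = 5) = (4/9)(4/9)(5/9) = 0.10974; P(data | r = 8) = (1/9)(1/9)(8/9) = 0.010974.
Weighting by the prior gives 3/14 · 0.13443 = 0.028807, 3/14 · 0.14815 = 0.031746, 1/14 · 0.13717 = 0.0097982, 2/7 · 0.10974 = 0.031354, 3/14 · 0.010974 = 0.0023516; with total 0.10406.
Therefore the posterior P(r = 8 | data) = (0.0023516) / (0.10406) = 0.022599.

0.0226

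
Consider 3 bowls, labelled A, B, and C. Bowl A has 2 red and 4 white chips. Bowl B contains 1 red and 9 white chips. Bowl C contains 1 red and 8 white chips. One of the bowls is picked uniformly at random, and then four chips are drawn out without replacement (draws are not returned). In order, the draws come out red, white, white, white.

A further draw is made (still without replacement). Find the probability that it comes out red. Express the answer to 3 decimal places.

0.194

Compute the likelihood of the observed sequence for each case: P(data | bowl A) = (2/6)(4/5)(3/4)(2/3) = 2/15; P(data | bowl B) = (1/10)(9/9)(8/8)(7/7) = 1/10; P(data | bowl C) = (1/9)(8/8)(7/7)(6/6) = 1/9.
The prior-weighted likelihoods are 1/3 · 2/15 = 2/45, 1/3 · 1/10 = 1/30, 1/3 · 1/9 = 1/27; with total 31/270.
Dividing through by the total gives posterior P(bowl A | data) = 12/31, P(bowl B | data) = 9/31, P(bowl C | data) = 10/31.
Averaging over the posterior, P(red next | data) = (1/2)(12/31) + (0)(9/31) + (0)(10/31) = 6/31.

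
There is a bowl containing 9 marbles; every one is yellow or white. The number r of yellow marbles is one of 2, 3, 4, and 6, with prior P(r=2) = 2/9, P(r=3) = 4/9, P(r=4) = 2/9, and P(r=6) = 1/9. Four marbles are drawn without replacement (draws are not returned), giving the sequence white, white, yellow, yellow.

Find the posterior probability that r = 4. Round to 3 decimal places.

0.310

For each hypothesis, P(data | H) works out to: P(data | r = 2) = (7/9)(6/8)(2/7)(1/6) = 1/36; P(data | r = 3) = (6/9)(5/8)(3/7)(2/6) = 5/84; P(data | r = 4) = (5/9)(4/8)(4/7)(3/6) = 5/63; P(data | r = 6) = (3/9)(2/8)(6/7)(5/6) = 5/84.
Weighting by the prior gives 2/9 · 1/36 = 1/162, 4/9 · 5/84 = 5/189, 2/9 · 5/63 = 10/567, 1/9 · 5/84 = 5/756; summing to 43/756.
So P(r = 4 | data) = (10/567) / (43/756) = 40/129.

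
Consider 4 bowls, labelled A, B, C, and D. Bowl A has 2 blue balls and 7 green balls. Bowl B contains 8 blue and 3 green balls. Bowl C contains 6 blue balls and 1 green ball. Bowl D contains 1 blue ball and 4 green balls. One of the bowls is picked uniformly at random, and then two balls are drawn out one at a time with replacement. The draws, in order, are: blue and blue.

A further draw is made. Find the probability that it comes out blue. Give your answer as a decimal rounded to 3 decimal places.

0.764

The likelihood of the observed sequence under each hypothesis: P(data | bowl A) = (2/9)(2/9) = 0.049383; P(data | bowl B) = (8/11)(8/11) = 0.52893; P(data | bowl C) = (6/7)(6/7) = 0.73469; P(data | bowl D) = (1/5)(1/5) = 0.04.
Weighting by the prior gives 1/4 · 0.049383 = 0.012346, 1/4 · 0.52893 = 0.13223, 1/4 · 0.73469 = 0.18367, 1/4 · 0.04 = 0.01; summing to 0.33825.
The posterior is then P(bowl A | data) = 0.036499, P(bowl B | data) = 0.39093, P(bowl C | data) = 0.54301, P(bowl D | data) = 0.029564.
The predictive probability is P(blue next | data) = (2/9)(0.036499) + (8/11)(0.39093) + (6/7)(0.54301) + (1/5)(0.029564) = 0.76377.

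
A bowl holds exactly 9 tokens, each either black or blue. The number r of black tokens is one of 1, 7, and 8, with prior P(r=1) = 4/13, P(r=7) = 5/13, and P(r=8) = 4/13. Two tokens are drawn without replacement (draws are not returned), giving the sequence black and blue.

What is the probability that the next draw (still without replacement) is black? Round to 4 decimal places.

0.6866

The likelihood of the observed sequence under each hypothesis: P(data | r = 1) = (1/9)(8/8) = 1/9; P(data | r = 7) = (7/9)(2/8) = 7/36; P(data | r = 8) = (8/9)(1/8) = 1/9.
Weighting by the prior gives 4/13 · 1/9 = 4/117, 5/13 · 7/36 = 35/468, 4/13 · 1/9 = 4/117; these sum to 67/468.
Dividing through by the total gives posterior P(r = 1 | data) = 16/67, P(r = 7 | data) = 35/67, P(r = 8 | data) = 16/67.
So P(black next | data) = Σ P(black next | H) P(H | data) = (0)(16/67) + (6/7)(35/67) + (1)(16/67) = 46/67.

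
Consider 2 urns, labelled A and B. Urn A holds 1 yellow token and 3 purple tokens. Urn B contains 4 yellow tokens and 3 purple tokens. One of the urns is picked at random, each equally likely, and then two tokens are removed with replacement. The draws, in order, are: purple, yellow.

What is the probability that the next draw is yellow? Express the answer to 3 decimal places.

Compute the likelihood of the observed sequence for each case: P(data | urn A) = (3/4)(1/4) = 0.1875; P(data | urn B) = (3/7)(4/7) = 0.2449.
Multiplying each by its prior: 1/2 · 0.1875 = 0.09375, 1/2 · 0.2449 = 0.12245; with total 0.2162.
The posterior is then P(urn A | data) = 0.43363, P(urn B | data) = 0.56637.
The predictive probability is P(yellow next | data) = (1/4)(0.43363) + (4/7)(0.56637) = 0.43205.

0.432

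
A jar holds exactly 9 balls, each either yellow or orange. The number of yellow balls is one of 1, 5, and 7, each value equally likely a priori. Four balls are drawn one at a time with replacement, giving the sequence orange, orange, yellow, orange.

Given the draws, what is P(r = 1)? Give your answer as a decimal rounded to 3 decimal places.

For each hypothesis, P(data | H) works out to: P(data | r = 1) = (8/9)(8/9)(1/9)(8/9) = 0.078037; P(data | r = 5) = (4/9)(4/9)(5/9)(4/9) = 0.048773; P(data | r = 7) = (2/9)(2/9)(7/9)(2/9) = 0.0085353.
The prior-weighted likelihoods are 1/3 · 0.078037 = 0.026012, 1/3 · 0.048773 = 0.016258, 1/3 · 0.0085353 = 0.0028451; these sum to 0.045115.
By Bayes' rule, P(r = 1 | data) = (0.026012) / (0.045115) = 0.57658.

0.577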